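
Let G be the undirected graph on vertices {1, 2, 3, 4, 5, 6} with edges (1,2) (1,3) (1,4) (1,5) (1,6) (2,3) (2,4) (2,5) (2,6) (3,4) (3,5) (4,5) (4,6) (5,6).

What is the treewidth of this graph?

A width-4 tree decomposition is:
Bags: B1 = {1, 2, 3, 4, 5}  B2 = {1, 2, 4, 5, 6}
Tree: B1–B2
Each bag holds 5 vertices, so the decomposition has width 4, which upper-bounds the treewidth. For the lower bound, the 5 vertices {1, 2, 3, 4, 5} are pairwise adjacent, and any tree decomposition puts a clique entirely inside one bag — forcing width ≥ 4. The upper and lower bounds meet at 4, so that is the treewidth.

4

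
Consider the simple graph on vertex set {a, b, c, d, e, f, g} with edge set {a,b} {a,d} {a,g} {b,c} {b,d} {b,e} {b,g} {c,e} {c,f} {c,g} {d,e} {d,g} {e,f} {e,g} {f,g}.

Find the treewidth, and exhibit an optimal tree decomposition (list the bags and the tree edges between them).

Treewidth 3.
One such decomposition:
Bags: B1 = {b, d, e, g}  B2 = {a, b, d, g}  B3 = {b, c, e, g}  B4 = {c, e, f, g}
Tree: B1–B2, B1–B3, B3–B4

Every bag has size at most 4, so the width is 4 − 1 = 3 and tw(G) ≤ 3. On the other hand G contains the 4-clique {c, e, f, g}. A clique must lie in a single bag of any decomposition, so no decomposition can have width below 3. Hence tw(G) = 3 exactly.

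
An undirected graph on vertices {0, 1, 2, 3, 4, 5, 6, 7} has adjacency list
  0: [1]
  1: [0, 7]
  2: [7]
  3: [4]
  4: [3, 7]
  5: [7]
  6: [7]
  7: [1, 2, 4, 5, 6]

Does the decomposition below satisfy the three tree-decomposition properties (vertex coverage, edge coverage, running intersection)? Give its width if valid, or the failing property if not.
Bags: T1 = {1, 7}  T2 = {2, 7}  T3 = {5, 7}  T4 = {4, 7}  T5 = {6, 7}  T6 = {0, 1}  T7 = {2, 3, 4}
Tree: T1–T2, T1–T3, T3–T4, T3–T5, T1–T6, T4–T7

No — bags containing vertex 2 are not connected in the tree.

A tree decomposition must satisfy three properties: every vertex lies in some bag; for every edge, both endpoints lie together in some bag; and for every vertex, the bags containing it form a connected subtree. Here bags containing vertex 2 are not connected in the tree, so the decomposition is invalid.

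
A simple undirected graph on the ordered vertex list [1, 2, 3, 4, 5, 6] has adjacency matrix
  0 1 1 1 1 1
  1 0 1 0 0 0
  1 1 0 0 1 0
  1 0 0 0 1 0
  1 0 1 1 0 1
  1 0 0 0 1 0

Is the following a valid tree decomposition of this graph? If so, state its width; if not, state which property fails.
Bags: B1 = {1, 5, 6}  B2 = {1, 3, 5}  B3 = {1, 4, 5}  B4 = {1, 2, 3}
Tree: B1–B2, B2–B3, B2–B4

Yes; width 2.

Vertex coverage: the bags together contain {1, 2, 3, 4, 5, 6}, the full vertex set. Edge coverage: each edge of G has both endpoints in at least one bag. Running intersection: for every vertex, the bags containing it form a connected subtree. All three properties hold, so this is a valid tree decomposition of width max|bag| − 1 = 2, and hence tw(G) ≤ 2.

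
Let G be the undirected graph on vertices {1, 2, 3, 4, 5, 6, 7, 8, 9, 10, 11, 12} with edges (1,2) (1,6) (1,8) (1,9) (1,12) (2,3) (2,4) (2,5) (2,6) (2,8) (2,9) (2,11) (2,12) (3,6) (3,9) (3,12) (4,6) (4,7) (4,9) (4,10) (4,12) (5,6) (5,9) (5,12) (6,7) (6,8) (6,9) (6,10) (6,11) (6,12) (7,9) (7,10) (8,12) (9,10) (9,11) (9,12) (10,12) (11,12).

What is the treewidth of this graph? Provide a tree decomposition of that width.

Each bag holds 5 vertices, so the decomposition has width 4, which upper-bounds the treewidth. On the other hand G contains the 5-clique {1, 2, 6, 8, 12}. A clique must lie in a single bag of any decomposition, so no decomposition can have width below 4. The upper and lower bounds meet at 4, so that is the treewidth.

Treewidth 4.
One such decomposition:
Bags: B1 = {4, 6, 9, 10, 12}  B2 = {2, 4, 6, 9, 12}  B3 = {2, 3, 6, 9, 12}  B4 = {1, 2, 6, 9, 12}  B5 = {4, 6, 7, 9, 10}  B6 = {2, 6, 9, 11, 12}  B7 = {1, 2, 6, 8, 12}  B8 = {2, 5, 6, 9, 12}
Tree: B1–B2, B2–B3, B3–B4, B1–B5, B4–B6, B4–B7, B2–B8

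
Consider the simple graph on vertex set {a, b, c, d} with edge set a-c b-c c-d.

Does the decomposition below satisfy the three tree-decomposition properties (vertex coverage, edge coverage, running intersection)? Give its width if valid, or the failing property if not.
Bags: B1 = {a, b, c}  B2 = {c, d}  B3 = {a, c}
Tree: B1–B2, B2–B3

A tree decomposition must satisfy three properties: every vertex lies in some bag; for every edge, both endpoints lie together in some bag; and for every vertex, the bags containing it form a connected subtree. Here bags containing vertex a are not connected in the tree, so the decomposition is invalid.

No — bags containing vertex a are not connected in the tree.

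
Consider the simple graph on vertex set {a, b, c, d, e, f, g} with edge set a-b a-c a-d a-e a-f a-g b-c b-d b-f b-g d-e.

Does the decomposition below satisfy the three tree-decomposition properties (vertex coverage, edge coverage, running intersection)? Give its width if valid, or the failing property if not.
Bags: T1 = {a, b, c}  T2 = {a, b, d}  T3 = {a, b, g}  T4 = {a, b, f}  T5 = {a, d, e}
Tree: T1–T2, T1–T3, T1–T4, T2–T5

Every vertex of G appears in some bag (union = {a, b, c, d, e, f, g}); every edge is covered by a bag; and for each vertex v the set of bags containing v is connected in the bag tree. The decomposition is therefore valid. The largest bag has 3 vertices, so the width is 2.

Yes; width 2.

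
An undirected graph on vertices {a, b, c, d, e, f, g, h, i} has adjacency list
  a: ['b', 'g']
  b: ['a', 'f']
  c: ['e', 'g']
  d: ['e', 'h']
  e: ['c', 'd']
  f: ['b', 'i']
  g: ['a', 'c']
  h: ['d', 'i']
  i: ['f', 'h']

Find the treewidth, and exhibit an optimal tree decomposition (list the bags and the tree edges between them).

Treewidth 2.
One such decomposition:
Bags: B1 = {c, e, g}  B2 = {d, e, g}  B3 = {d, g, h}  B4 = {g, h, i}  B5 = {f, g, i}  B6 = {b, f, g}  B7 = {a, b, g}
Tree: B1–B2, B2–B3, B3–B4, B4–B5, B5–B6, B6–B7

The largest bag has 3 vertices, giving width 2; this decomposition certifies tw(G) ≤ 2. Since g–c–e–d–h–i–f–b–a–g is a cycle in G, G is not acyclic. Forests are exactly the graphs of treewidth ≤ 1, so tw(G) ≥ 2. The upper and lower bounds meet at 2, so that is the treewidth.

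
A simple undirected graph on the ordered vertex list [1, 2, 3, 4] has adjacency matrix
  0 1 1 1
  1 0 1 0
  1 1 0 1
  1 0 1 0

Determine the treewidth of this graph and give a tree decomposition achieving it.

Treewidth 2.
One optimal decomposition is:
Bags: B1 = {1, 2, 3}  B2 = {1, 3, 4}
Tree: B1–B2

The largest bag has 3 vertices, giving width 2; this decomposition certifies tw(G) ≤ 2. Conversely, {1, 2, 3} is a clique of size 3, and the vertices of any clique must share a bag in every tree decomposition; so some bag has ≥ 3 vertices and tw(G) ≥ 2. Combining the bounds, tw(G) = 2.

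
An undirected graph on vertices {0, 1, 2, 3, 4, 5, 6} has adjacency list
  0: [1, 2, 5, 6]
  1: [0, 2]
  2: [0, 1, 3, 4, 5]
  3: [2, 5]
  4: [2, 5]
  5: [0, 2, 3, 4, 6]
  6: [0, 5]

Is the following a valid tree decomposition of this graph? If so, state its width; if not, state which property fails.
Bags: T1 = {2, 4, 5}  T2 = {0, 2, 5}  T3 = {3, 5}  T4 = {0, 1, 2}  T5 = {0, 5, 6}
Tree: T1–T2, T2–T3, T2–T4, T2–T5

A tree decomposition must satisfy three properties: every vertex lies in some bag; for every edge, both endpoints lie together in some bag; and for every vertex, the bags containing it form a connected subtree. Here edge (2,3) lies in no bag, so the decomposition is invalid.

No — edge (2,3) lies in no bag.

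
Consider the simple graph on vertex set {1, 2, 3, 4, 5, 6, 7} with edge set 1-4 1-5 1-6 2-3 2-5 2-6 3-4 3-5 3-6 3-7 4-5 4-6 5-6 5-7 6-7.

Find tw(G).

3

A width-3 tree decomposition is:
Bags: B1 = {3, 4, 5, 6}  B2 = {2, 3, 5, 6}  B3 = {3, 5, 6, 7}  B4 = {1, 4, 5, 6}
Tree: B1–B2, B2–B3, B1–B4
Every bag has size at most 4, so the width is 4 − 1 = 3 and tw(G) ≤ 3. On the other hand G contains the 4-clique {1, 4, 5, 6}. A clique must lie in a single bag of any decomposition, so no decomposition can have width below 3. Hence tw(G) = 3 exactly.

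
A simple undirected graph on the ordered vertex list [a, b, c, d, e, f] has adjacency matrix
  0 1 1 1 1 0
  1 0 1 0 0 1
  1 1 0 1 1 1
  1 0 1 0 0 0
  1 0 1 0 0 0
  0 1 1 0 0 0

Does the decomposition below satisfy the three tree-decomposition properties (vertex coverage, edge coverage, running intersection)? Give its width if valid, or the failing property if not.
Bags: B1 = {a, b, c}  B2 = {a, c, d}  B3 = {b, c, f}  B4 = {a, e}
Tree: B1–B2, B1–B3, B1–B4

A tree decomposition must satisfy three properties: every vertex lies in some bag; for every edge, both endpoints lie together in some bag; and for every vertex, the bags containing it form a connected subtree. Here edge (c,e) lies in no bag, so the decomposition is invalid.

No — edge (c,e) lies in no bag.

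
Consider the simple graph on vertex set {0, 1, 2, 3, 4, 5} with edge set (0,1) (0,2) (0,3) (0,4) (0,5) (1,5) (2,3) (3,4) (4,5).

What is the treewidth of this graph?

2

A width-2 tree decomposition is:
Bags: B1 = {0, 1, 5}  B2 = {0, 4, 5}  B3 = {0, 3, 4}  B4 = {0, 2, 3}
Tree: B1–B2, B2–B3, B3–B4
The largest bag has 3 vertices, giving width 2; this decomposition certifies tw(G) ≤ 2. For the lower bound, the 3 vertices {0, 1, 5} are pairwise adjacent, and any tree decomposition puts a clique entirely inside one bag — forcing width ≥ 2. Therefore the treewidth is 2.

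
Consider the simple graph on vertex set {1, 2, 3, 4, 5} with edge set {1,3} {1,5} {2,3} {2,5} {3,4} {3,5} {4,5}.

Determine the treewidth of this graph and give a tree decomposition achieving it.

Every bag has size at most 3, so the width is 3 − 1 = 2 and tw(G) ≤ 2. Conversely, {1, 3, 5} is a clique of size 3, and the vertices of any clique must share a bag in every tree decomposition; so some bag has ≥ 3 vertices and tw(G) ≥ 2. Therefore the treewidth is 2.

Treewidth 2.
One optimal decomposition is:
Bags: B1 = {2, 3, 5}  B2 = {3, 4, 5}  B3 = {1, 3, 5}
Tree: B1–B2, B2–B3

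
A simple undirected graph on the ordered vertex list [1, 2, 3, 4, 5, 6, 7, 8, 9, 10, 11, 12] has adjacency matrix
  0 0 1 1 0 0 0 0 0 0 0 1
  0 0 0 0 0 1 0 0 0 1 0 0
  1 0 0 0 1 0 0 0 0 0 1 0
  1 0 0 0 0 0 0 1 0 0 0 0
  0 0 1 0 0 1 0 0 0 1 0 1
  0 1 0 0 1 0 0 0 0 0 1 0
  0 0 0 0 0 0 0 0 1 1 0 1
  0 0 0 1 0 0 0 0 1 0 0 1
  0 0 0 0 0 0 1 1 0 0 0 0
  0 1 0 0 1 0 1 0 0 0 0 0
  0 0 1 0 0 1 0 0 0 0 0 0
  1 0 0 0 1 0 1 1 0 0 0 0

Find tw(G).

3

A width-3 tree decomposition is:
Bags: B1 = {2, 6, 10, 11}  B2 = {5, 6, 10, 11}  B3 = {3, 5, 10, 11}  B4 = {3, 5, 7, 10}  B5 = {3, 5, 7, 12}  B6 = {1, 3, 7, 12}  B7 = {1, 7, 9, 12}  B8 = {1, 8, 9, 12}  B9 = {1, 4, 8, 9}
Tree: B1–B2, B2–B3, B3–B4, B4–B5, B5–B6, B6–B7, B7–B8, B8–B9
Each bag holds 4 vertices, so the decomposition has width 3, which upper-bounds the treewidth. For the lower bound: the 4 vertex sets {2,6,11}, {10}, {5}, {1,3,7,12} are disjoint, each induces a connected subgraph, and every pair is joined by at least one edge of G. Contracting each set to a single vertex therefore yields K_{4} as a minor, and since treewidth is minor-monotone, tw(G) ≥ tw(K_{4}) = 3. Therefore the treewidth is 3.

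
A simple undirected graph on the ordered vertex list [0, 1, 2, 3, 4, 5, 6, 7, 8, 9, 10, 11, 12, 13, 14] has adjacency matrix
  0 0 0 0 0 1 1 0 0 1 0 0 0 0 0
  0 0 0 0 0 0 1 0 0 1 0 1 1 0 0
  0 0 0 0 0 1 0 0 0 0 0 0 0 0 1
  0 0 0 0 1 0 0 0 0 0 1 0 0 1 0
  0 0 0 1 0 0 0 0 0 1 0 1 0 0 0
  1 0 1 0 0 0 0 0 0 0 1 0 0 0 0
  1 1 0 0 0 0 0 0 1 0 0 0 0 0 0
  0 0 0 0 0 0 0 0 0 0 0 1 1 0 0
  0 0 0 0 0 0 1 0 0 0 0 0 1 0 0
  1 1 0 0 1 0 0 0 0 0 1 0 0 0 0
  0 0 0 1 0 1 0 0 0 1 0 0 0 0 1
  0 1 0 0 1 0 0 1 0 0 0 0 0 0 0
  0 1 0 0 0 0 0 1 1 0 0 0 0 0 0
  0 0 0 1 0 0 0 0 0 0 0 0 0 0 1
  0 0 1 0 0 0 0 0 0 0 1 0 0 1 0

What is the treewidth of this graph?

3

A width-3 tree decomposition is:
Bags: B1 = {6, 7, 8, 12}  B2 = {1, 6, 7, 12}  B3 = {1, 6, 7, 11}  B4 = {0, 1, 6, 11}  B5 = {0, 1, 9, 11}  B6 = {0, 4, 9, 11}  B7 = {0, 4, 5, 9}  B8 = {4, 5, 9, 10}  B9 = {3, 4, 5, 10}  B10 = {2, 3, 5, 10}  B11 = {2, 3, 10, 14}  B12 = {2, 3, 13, 14}
Tree: B1–B2, B2–B3, B3–B4, B4–B5, B5–B6, B6–B7, B7–B8, B8–B9, B9–B10, B10–B11, B11–B12
Every bag has size at most 4, so the width is 4 − 1 = 3 and tw(G) ≤ 3. For the lower bound: the 4 vertex sets {7,8,12}, {6}, {1}, {0,4,9,11} are disjoint, each induces a connected subgraph, and every pair is joined by at least one edge of G. Contracting each set to a single vertex therefore yields K_{4} as a minor, and since treewidth is minor-monotone, tw(G) ≥ tw(K_{4}) = 3. Combining the bounds, tw(G) = 3.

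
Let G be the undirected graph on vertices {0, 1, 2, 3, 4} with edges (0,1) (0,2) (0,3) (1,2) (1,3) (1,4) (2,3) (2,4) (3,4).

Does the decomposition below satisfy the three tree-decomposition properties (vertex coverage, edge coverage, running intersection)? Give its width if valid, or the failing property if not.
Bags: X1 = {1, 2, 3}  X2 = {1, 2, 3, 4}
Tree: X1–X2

No — vertex 0 appears in no bag.

A tree decomposition must satisfy three properties: every vertex lies in some bag; for every edge, both endpoints lie together in some bag; and for every vertex, the bags containing it form a connected subtree. Here vertex 0 appears in no bag, so the decomposition is invalid.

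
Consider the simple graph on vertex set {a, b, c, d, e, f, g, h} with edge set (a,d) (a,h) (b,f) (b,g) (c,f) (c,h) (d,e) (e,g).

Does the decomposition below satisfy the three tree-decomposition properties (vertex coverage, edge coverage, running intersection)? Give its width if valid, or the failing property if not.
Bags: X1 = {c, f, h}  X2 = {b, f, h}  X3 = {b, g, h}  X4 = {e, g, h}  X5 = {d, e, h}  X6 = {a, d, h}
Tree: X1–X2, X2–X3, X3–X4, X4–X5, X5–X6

Yes; width 2.

Every vertex of G appears in some bag (union = {a, b, c, d, e, f, g, h}); every edge is covered by a bag; and for each vertex v the set of bags containing v is connected in the bag tree. The decomposition is therefore valid. The largest bag has 3 vertices, so the width is 2.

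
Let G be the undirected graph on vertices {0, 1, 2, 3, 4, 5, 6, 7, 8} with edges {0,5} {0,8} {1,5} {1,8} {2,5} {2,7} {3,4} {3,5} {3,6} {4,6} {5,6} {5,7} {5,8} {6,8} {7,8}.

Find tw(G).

2

A width-2 tree decomposition is:
Bags: B1 = {5, 6, 8}  B2 = {5, 7, 8}  B3 = {0, 5, 8}  B4 = {3, 5, 6}  B5 = {1, 5, 8}  B6 = {3, 4, 6}  B7 = {2, 5, 7}
Tree: B1–B2, B1–B3, B1–B4, B1–B5, B4–B6, B2–B7
Every bag has size at most 3, so the width is 3 − 1 = 2 and tw(G) ≤ 2. On the other hand G contains the 3-clique {3, 4, 6}. A clique must lie in a single bag of any decomposition, so no decomposition can have width below 2. The upper and lower bounds meet at 2, so that is the treewidth.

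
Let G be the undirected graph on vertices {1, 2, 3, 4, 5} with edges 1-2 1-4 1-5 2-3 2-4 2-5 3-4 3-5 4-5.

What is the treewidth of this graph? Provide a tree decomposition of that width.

The largest bag has 4 vertices, giving width 3; this decomposition certifies tw(G) ≤ 3. On the other hand G contains the 4-clique {1, 2, 4, 5}. A clique must lie in a single bag of any decomposition, so no decomposition can have width below 3. Hence tw(G) = 3 exactly.

Treewidth 3.
One optimal decomposition is:
Bags: B1 = {1, 2, 4, 5}  B2 = {2, 3, 4, 5}
Tree: B1–B2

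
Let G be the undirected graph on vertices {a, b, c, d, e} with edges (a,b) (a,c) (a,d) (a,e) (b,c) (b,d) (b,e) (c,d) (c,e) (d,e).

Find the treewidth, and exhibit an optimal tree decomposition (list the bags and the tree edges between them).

Treewidth 4.
Bags: B1 = {a, b, c, d, e}
Tree: (single bag)

A single bag containing all 5 vertices is trivially a valid decomposition of width 4. Conversely, {a, b, c, d, e} is a clique of size 5, and the vertices of any clique must share a bag in every tree decomposition; so some bag has ≥ 5 vertices and tw(G) ≥ 4. Therefore the treewidth is 4.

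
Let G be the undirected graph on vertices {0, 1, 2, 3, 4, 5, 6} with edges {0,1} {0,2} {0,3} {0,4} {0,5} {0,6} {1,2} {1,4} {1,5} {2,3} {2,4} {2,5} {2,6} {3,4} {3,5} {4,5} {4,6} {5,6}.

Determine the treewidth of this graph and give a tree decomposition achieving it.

Every bag has size at most 5, so the width is 5 − 1 = 4 and tw(G) ≤ 4. Conversely, {0, 1, 2, 4, 5} is a clique of size 5, and the vertices of any clique must share a bag in every tree decomposition; so some bag has ≥ 5 vertices and tw(G) ≥ 4. Therefore the treewidth is 4.

Treewidth 4.
Bags: B1 = {0, 2, 3, 4, 5}  B2 = {0, 2, 4, 5, 6}  B3 = {0, 1, 2, 4, 5}
Tree: B1–B2, B1–B3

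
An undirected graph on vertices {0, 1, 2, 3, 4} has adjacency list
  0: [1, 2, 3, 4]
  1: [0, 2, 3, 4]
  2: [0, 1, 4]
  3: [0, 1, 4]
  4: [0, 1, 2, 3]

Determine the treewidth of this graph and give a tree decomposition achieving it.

Treewidth 3.
One such decomposition:
Bags: B1 = {0, 1, 2, 4}  B2 = {0, 1, 3, 4}
Tree: B1–B2

Each bag holds 4 vertices, so the decomposition has width 3, which upper-bounds the treewidth. For the lower bound, the 4 vertices {0, 1, 2, 4} are pairwise adjacent, and any tree decomposition puts a clique entirely inside one bag — forcing width ≥ 3. Combining the bounds, tw(G) = 3.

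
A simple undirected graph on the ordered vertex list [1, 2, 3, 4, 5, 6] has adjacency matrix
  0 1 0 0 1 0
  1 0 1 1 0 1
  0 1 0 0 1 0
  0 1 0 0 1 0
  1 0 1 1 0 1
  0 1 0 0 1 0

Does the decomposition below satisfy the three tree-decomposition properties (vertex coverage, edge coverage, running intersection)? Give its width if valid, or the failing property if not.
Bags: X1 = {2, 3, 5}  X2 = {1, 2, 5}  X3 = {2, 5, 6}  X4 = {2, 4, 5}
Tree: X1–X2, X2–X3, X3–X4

Checking the three conditions: (i) the bags cover all of {1, 2, 3, 4, 5, 6}; (ii) for each edge, some bag contains both endpoints; (iii) the bags containing any fixed vertex form a subtree. All hold, so the decomposition is valid with width 3 − 1 = 2.

Yes; width 2.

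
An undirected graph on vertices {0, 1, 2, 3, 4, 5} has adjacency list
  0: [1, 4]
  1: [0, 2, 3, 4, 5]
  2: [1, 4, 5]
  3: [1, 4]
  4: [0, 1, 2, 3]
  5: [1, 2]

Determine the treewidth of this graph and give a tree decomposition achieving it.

Treewidth 2.
Bags: B1 = {1, 2, 4}  B2 = {0, 1, 4}  B3 = {1, 2, 5}  B4 = {1, 3, 4}
Tree: B1–B2, B1–B3, B2–B4

Every bag has size at most 3, so the width is 3 − 1 = 2 and tw(G) ≤ 2. For the lower bound, the 3 vertices {0, 1, 4} are pairwise adjacent, and any tree decomposition puts a clique entirely inside one bag — forcing width ≥ 2. Hence tw(G) = 2 exactly.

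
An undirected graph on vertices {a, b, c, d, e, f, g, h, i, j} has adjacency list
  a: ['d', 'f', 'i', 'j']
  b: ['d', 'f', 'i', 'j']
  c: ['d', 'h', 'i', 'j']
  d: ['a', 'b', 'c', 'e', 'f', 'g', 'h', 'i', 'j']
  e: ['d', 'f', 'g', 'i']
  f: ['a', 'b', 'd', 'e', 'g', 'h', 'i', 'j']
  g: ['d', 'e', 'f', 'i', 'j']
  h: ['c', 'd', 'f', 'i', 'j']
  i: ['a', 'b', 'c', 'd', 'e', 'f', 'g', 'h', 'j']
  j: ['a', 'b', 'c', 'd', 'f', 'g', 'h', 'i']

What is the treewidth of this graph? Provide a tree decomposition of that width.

Every bag has size at most 5, so the width is 5 − 1 = 4 and tw(G) ≤ 4. For the lower bound, the 5 vertices {c, d, h, i, j} are pairwise adjacent, and any tree decomposition puts a clique entirely inside one bag — forcing width ≥ 4. Hence tw(G) = 4 exactly.

Treewidth 4.
Bags: B1 = {d, f, h, i, j}  B2 = {d, f, g, i, j}  B3 = {c, d, h, i, j}  B4 = {d, e, f, g, i}  B5 = {a, d, f, i, j}  B6 = {b, d, f, i, j}
Tree: B1–B2, B1–B3, B2–B4, B1–B5, B5–B6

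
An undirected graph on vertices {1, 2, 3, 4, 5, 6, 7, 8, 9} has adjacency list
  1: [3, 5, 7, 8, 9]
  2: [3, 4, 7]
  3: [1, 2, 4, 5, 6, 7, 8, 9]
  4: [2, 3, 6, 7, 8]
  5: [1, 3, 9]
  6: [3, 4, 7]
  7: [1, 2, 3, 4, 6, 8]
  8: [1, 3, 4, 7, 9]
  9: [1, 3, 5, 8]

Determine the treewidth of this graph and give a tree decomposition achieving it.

Every bag has size at most 4, so the width is 4 − 1 = 3 and tw(G) ≤ 3. Conversely, {1, 3, 8, 9} is a clique of size 4, and the vertices of any clique must share a bag in every tree decomposition; so some bag has ≥ 4 vertices and tw(G) ≥ 3. Therefore the treewidth is 3.

Treewidth 3.
Bags: B1 = {3, 4, 7, 8}  B2 = {2, 3, 4, 7}  B3 = {1, 3, 7, 8}  B4 = {3, 4, 6, 7}  B5 = {1, 3, 8, 9}  B6 = {1, 3, 5, 9}
Tree: B1–B2, B1–B3, B1–B4, B3–B5, B5–B6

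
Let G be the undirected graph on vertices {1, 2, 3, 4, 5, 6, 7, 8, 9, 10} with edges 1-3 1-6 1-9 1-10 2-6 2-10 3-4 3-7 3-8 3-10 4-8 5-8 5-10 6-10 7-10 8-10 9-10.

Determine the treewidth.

2

A width-2 tree decomposition is:
Bags: B1 = {3, 7, 10}  B2 = {1, 3, 10}  B3 = {1, 6, 10}  B4 = {3, 8, 10}  B5 = {5, 8, 10}  B6 = {1, 9, 10}  B7 = {2, 6, 10}  B8 = {3, 4, 8}
Tree: B1–B2, B2–B3, B2–B4, B4–B5, B2–B6, B3–B7, B4–B8
The largest bag has 3 vertices, giving width 2; this decomposition certifies tw(G) ≤ 2. For the lower bound, the 3 vertices {1, 9, 10} are pairwise adjacent, and any tree decomposition puts a clique entirely inside one bag — forcing width ≥ 2. Combining the bounds, tw(G) = 2.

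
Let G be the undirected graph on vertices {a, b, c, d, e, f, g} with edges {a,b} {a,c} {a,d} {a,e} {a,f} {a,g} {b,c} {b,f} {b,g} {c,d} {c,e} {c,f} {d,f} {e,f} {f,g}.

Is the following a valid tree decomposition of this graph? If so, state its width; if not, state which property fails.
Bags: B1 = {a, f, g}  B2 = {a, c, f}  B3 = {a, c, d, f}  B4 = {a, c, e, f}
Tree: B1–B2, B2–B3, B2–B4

A tree decomposition must satisfy three properties: every vertex lies in some bag; for every edge, both endpoints lie together in some bag; and for every vertex, the bags containing it form a connected subtree. Here vertex b appears in no bag, so the decomposition is invalid.

No — vertex b appears in no bag.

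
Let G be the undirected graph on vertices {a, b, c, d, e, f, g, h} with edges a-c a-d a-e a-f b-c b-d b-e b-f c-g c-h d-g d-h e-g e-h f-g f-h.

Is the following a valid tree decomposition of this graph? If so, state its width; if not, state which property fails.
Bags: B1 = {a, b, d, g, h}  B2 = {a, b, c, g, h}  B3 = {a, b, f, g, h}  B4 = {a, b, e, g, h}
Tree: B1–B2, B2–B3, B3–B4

Yes; width 4.

Vertex coverage: the bags together contain {a, b, c, d, e, f, g, h}, the full vertex set. Edge coverage: each edge of G has both endpoints in at least one bag. Running intersection: for every vertex, the bags containing it form a connected subtree. All three properties hold, so this is a valid tree decomposition of width max|bag| − 1 = 4, and hence tw(G) ≤ 4.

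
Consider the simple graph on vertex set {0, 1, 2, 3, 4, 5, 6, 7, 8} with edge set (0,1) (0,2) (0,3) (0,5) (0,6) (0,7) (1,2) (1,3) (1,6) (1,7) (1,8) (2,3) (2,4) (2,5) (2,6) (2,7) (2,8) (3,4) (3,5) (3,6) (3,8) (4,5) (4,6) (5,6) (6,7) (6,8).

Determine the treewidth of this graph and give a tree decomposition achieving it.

The largest bag has 5 vertices, giving width 4; this decomposition certifies tw(G) ≤ 4. Conversely, {0, 1, 2, 3, 6} is a clique of size 5, and the vertices of any clique must share a bag in every tree decomposition; so some bag has ≥ 5 vertices and tw(G) ≥ 4. Combining the bounds, tw(G) = 4.

Treewidth 4.
Bags: B1 = {0, 2, 3, 5, 6}  B2 = {0, 1, 2, 3, 6}  B3 = {0, 1, 2, 6, 7}  B4 = {2, 3, 4, 5, 6}  B5 = {1, 2, 3, 6, 8}
Tree: B1–B2, B2–B3, B1–B4, B2–B5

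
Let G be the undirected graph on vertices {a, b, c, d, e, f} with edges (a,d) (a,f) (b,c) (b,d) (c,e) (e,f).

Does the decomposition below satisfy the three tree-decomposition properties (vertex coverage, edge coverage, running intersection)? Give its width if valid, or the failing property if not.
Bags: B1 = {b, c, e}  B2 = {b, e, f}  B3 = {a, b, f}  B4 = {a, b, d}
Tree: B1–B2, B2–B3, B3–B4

Yes; width 2.

Vertex coverage: the bags together contain {a, b, c, d, e, f}, the full vertex set. Edge coverage: each edge of G has both endpoints in at least one bag. Running intersection: for every vertex, the bags containing it form a connected subtree. All three properties hold, so this is a valid tree decomposition of width max|bag| − 1 = 2, and hence tw(G) ≤ 2.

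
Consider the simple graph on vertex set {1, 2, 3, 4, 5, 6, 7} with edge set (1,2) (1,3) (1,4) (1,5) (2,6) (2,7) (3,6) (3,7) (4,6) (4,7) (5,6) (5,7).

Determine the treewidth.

3

A width-3 tree decomposition is:
Bags: B1 = {1, 4, 6, 7}  B2 = {1, 3, 6, 7}  B3 = {1, 5, 6, 7}  B4 = {1, 2, 6, 7}
Tree: B1–B2, B2–B3, B3–B4
The largest bag has 4 vertices, giving width 3; this decomposition certifies tw(G) ≤ 3. For the lower bound: the 4 vertex sets {4,7}, {1,3}, {6}, {5} are disjoint, each induces a connected subgraph, and every pair is joined by at least one edge of G. Contracting each set to a single vertex therefore yields K_{4} as a minor, and since treewidth is minor-monotone, tw(G) ≥ tw(K_{4}) = 3. Combining the bounds, tw(G) = 3.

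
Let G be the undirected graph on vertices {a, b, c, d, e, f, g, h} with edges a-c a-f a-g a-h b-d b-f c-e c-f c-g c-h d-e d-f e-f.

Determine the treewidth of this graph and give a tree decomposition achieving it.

Treewidth 2.
One such decomposition:
Bags: B1 = {a, c, g}  B2 = {a, c, h}  B3 = {a, c, f}  B4 = {c, e, f}  B5 = {d, e, f}  B6 = {b, d, f}
Tree: B1–B2, B1–B3, B3–B4, B4–B5, B5–B6

Each bag holds 3 vertices, so the decomposition has width 2, which upper-bounds the treewidth. For the lower bound, the 3 vertices {a, c, g} are pairwise adjacent, and any tree decomposition puts a clique entirely inside one bag — forcing width ≥ 2. Hence tw(G) = 2 exactly.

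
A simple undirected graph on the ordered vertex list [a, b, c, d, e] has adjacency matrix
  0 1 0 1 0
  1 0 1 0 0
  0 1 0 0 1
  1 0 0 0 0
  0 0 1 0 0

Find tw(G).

1

A width-1 tree decomposition is:
Bags: B1 = {a, d}  B2 = {a, b}  B3 = {b, c}  B4 = {c, e}
Tree: B1–B2, B2–B3, B3–B4
Each bag holds 2 vertices, so the decomposition has width 1, which upper-bounds the treewidth. Any graph with an edge has treewidth ≥ 1, and G has the edge d–a. Combining the bounds, tw(G) = 1.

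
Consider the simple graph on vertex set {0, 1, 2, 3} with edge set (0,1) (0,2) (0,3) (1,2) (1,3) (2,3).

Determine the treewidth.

A width-3 tree decomposition is:
Bags: B1 = {0, 1, 2, 3}
Tree: (single bag)
A single bag containing all 4 vertices is trivially a valid decomposition of width 3. Conversely, {0, 1, 2, 3} is a clique of size 4, and the vertices of any clique must share a bag in every tree decomposition; so some bag has ≥ 4 vertices and tw(G) ≥ 3. Therefore the treewidth is 3.

3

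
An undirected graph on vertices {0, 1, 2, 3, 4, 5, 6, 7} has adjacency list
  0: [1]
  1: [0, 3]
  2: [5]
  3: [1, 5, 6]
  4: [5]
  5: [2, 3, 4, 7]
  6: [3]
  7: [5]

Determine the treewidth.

1

A width-1 tree decomposition is:
Bags: B1 = {1, 3}  B2 = {3, 6}  B3 = {3, 5}  B4 = {0, 1}  B5 = {2, 5}  B6 = {5, 7}  B7 = {4, 5}
Tree: B1–B2, B1–B3, B1–B4, B3–B5, B3–B6, B3–B7
Each bag holds 2 vertices, so the decomposition has width 1, which upper-bounds the treewidth. G has an edge, so its treewidth is at least 1. Therefore the treewidth is 1.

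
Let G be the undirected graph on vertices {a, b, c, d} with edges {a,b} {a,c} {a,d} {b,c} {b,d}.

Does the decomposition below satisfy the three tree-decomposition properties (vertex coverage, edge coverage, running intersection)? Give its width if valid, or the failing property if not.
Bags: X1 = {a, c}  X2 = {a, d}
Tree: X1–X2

A tree decomposition must satisfy three properties: every vertex lies in some bag; for every edge, both endpoints lie together in some bag; and for every vertex, the bags containing it form a connected subtree. Here vertex b appears in no bag, so the decomposition is invalid.

No — vertex b appears in no bag.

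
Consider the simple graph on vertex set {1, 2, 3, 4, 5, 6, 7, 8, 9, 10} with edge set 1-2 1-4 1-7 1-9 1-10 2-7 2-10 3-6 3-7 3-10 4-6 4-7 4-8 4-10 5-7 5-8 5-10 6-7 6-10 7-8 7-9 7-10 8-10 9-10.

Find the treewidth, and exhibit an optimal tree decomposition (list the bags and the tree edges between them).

Treewidth 3.
Bags: B1 = {1, 4, 7, 10}  B2 = {4, 7, 8, 10}  B3 = {1, 7, 9, 10}  B4 = {5, 7, 8, 10}  B5 = {1, 2, 7, 10}  B6 = {4, 6, 7, 10}  B7 = {3, 6, 7, 10}
Tree: B1–B2, B1–B3, B2–B4, B3–B5, B2–B6, B6–B7

The largest bag has 4 vertices, giving width 3; this decomposition certifies tw(G) ≤ 3. Conversely, {1, 7, 9, 10} is a clique of size 4, and the vertices of any clique must share a bag in every tree decomposition; so some bag has ≥ 4 vertices and tw(G) ≥ 3. Combining the bounds, tw(G) = 3.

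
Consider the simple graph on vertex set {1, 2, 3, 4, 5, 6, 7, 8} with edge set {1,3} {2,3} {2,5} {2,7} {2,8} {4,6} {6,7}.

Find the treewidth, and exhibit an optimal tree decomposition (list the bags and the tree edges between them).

Each bag holds 2 vertices, so the decomposition has width 1, which upper-bounds the treewidth. Since G has at least one edge (e.g. 3–2), it is not an edgeless graph, so tw(G) ≥ 1. Hence tw(G) = 1 exactly.

Treewidth 1.
One such decomposition:
Bags: B1 = {2, 3}  B2 = {2, 5}  B3 = {2, 7}  B4 = {1, 3}  B5 = {2, 8}  B6 = {6, 7}  B7 = {4, 6}
Tree: B1–B2, B2–B3, B1–B4, B2–B5, B3–B6, B6–B7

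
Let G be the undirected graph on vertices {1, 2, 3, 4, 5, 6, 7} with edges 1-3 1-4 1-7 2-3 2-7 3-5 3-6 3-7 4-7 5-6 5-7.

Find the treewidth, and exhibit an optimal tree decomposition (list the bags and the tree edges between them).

Treewidth 2.
One such decomposition:
Bags: B1 = {3, 5, 7}  B2 = {1, 3, 7}  B3 = {2, 3, 7}  B4 = {1, 4, 7}  B5 = {3, 5, 6}
Tree: B1–B2, B2–B3, B2–B4, B1–B5

The largest bag has 3 vertices, giving width 2; this decomposition certifies tw(G) ≤ 2. On the other hand G contains the 3-clique {3, 5, 6}. A clique must lie in a single bag of any decomposition, so no decomposition can have width below 2. Hence tw(G) = 2 exactly.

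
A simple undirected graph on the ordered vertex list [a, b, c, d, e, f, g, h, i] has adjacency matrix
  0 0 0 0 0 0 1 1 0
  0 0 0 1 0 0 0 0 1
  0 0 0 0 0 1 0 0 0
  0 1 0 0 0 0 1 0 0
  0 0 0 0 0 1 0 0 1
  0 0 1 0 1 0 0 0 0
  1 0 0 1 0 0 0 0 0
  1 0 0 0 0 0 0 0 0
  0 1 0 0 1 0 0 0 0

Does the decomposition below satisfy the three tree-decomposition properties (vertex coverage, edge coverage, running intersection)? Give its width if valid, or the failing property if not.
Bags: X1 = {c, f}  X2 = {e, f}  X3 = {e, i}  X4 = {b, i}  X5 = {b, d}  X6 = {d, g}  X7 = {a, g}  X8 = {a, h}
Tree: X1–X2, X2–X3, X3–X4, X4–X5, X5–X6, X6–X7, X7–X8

Yes; width 1.

Every vertex of G appears in some bag (union = {a, b, c, d, e, f, g, h, i}); every edge is covered by a bag; and for each vertex v the set of bags containing v is connected in the bag tree. The decomposition is therefore valid. The largest bag has 2 vertices, so the width is 1.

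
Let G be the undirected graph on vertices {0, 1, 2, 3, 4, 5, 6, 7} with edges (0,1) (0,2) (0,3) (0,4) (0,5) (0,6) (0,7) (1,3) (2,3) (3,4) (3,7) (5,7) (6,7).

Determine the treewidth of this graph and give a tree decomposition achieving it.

Treewidth 2.
One such decomposition:
Bags: B1 = {0, 3, 7}  B2 = {0, 5, 7}  B3 = {0, 2, 3}  B4 = {0, 6, 7}  B5 = {0, 1, 3}  B6 = {0, 3, 4}
Tree: B1–B2, B1–B3, B2–B4, B3–B5, B1–B6

The largest bag has 3 vertices, giving width 2; this decomposition certifies tw(G) ≤ 2. For the lower bound, the 3 vertices {0, 1, 3} are pairwise adjacent, and any tree decomposition puts a clique entirely inside one bag — forcing width ≥ 2. Hence tw(G) = 2 exactly.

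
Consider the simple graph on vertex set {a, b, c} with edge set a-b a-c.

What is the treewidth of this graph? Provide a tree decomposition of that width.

Each bag holds 2 vertices, so the decomposition has width 1, which upper-bounds the treewidth. Any graph with an edge has treewidth ≥ 1, and G has the edge a–b. The upper and lower bounds meet at 1, so that is the treewidth.

Treewidth 1.
One optimal decomposition is:
Bags: B1 = {a, b}  B2 = {a, c}
Tree: B1–B2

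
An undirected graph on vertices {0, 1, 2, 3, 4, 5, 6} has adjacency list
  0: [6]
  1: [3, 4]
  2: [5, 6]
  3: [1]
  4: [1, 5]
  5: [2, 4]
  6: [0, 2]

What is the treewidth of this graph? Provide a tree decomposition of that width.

Every bag has size at most 2, so the width is 2 − 1 = 1 and tw(G) ≤ 1. Any graph with an edge has treewidth ≥ 1, and G has the edge 0–6. Therefore the treewidth is 1.

Treewidth 1.
One optimal decomposition is:
Bags: B1 = {0, 6}  B2 = {2, 6}  B3 = {2, 5}  B4 = {4, 5}  B5 = {1, 4}  B6 = {1, 3}
Tree: B1–B2, B2–B3, B3–B4, B4–B5, B5–B6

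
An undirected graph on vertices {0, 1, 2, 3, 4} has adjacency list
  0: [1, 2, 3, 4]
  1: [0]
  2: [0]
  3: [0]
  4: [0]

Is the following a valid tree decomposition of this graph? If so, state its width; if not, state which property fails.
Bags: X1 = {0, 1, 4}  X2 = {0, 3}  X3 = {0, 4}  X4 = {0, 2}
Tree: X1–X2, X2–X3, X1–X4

No — bags containing vertex 4 are not connected in the tree.

A tree decomposition must satisfy three properties: every vertex lies in some bag; for every edge, both endpoints lie together in some bag; and for every vertex, the bags containing it form a connected subtree. Here bags containing vertex 4 are not connected in the tree, so the decomposition is invalid.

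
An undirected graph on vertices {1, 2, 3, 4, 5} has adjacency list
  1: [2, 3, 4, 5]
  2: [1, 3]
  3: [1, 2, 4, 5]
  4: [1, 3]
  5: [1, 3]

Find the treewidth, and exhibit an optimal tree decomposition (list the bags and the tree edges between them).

Every bag has size at most 3, so the width is 3 − 1 = 2 and tw(G) ≤ 2. Conversely, {1, 2, 3} is a clique of size 3, and the vertices of any clique must share a bag in every tree decomposition; so some bag has ≥ 3 vertices and tw(G) ≥ 2. Hence tw(G) = 2 exactly.

Treewidth 2.
One such decomposition:
Bags: B1 = {1, 3, 5}  B2 = {1, 3, 4}  B3 = {1, 2, 3}
Tree: B1–B2, B2–B3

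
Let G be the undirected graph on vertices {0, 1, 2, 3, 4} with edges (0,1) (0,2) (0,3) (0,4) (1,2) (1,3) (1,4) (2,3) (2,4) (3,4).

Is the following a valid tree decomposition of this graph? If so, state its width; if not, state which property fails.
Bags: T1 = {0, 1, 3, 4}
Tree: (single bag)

No — vertex 2 appears in no bag.

A tree decomposition must satisfy three properties: every vertex lies in some bag; for every edge, both endpoints lie together in some bag; and for every vertex, the bags containing it form a connected subtree. Here vertex 2 appears in no bag, so the decomposition is invalid.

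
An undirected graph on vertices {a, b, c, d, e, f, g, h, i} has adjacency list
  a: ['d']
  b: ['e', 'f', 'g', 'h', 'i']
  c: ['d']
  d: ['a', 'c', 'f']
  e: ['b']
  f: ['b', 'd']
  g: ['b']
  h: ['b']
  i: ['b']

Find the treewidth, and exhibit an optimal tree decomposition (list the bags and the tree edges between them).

Treewidth 1.
One optimal decomposition is:
Bags: B1 = {b, h}  B2 = {b, f}  B3 = {d, f}  B4 = {b, e}  B5 = {b, i}  B6 = {c, d}  B7 = {b, g}  B8 = {a, d}
Tree: B1–B2, B2–B3, B2–B4, B2–B5, B3–B6, B2–B7, B3–B8

Each bag holds 2 vertices, so the decomposition has width 1, which upper-bounds the treewidth. G has an edge, so its treewidth is at least 1. Therefore the treewidth is 1.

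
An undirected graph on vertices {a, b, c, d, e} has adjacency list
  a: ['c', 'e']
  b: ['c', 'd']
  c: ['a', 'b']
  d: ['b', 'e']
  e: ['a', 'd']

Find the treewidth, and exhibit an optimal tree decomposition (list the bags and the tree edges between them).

Treewidth 2.
One optimal decomposition is:
Bags: B1 = {a, b, c}  B2 = {a, b, e}  B3 = {b, d, e}
Tree: B1–B2, B2–B3

The largest bag has 3 vertices, giving width 2; this decomposition certifies tw(G) ≤ 2. Since b–c–a–e–d–b is a cycle in G, G is not acyclic. Forests are exactly the graphs of treewidth ≤ 1, so tw(G) ≥ 2. The upper and lower bounds meet at 2, so that is the treewidth.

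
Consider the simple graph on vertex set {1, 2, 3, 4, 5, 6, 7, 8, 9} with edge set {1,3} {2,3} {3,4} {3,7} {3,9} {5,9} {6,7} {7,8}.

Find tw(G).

A width-1 tree decomposition is:
Bags: B1 = {3, 9}  B2 = {3, 7}  B3 = {2, 3}  B4 = {5, 9}  B5 = {3, 4}  B6 = {7, 8}  B7 = {6, 7}  B8 = {1, 3}
Tree: B1–B2, B1–B3, B1–B4, B3–B5, B2–B6, B6–B7, B1–B8
Every bag has size at most 2, so the width is 2 − 1 = 1 and tw(G) ≤ 1. G has an edge, so its treewidth is at least 1. Hence tw(G) = 1 exactly.

1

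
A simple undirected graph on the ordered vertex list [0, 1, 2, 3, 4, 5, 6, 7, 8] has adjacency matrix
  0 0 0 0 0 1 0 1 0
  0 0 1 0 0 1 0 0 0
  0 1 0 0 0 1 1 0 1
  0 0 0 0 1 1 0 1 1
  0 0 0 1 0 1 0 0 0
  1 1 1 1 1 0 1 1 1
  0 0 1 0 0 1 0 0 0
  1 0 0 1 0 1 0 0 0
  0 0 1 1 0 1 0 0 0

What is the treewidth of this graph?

2

A width-2 tree decomposition is:
Bags: B1 = {2, 5, 8}  B2 = {2, 5, 6}  B3 = {3, 5, 8}  B4 = {3, 4, 5}  B5 = {1, 2, 5}  B6 = {3, 5, 7}  B7 = {0, 5, 7}
Tree: B1–B2, B1–B3, B3–B4, B2–B5, B4–B6, B6–B7
Every bag has size at most 3, so the width is 3 − 1 = 2 and tw(G) ≤ 2. Conversely, {0, 5, 7} is a clique of size 3, and the vertices of any clique must share a bag in every tree decomposition; so some bag has ≥ 3 vertices and tw(G) ≥ 2. Therefore the treewidth is 2.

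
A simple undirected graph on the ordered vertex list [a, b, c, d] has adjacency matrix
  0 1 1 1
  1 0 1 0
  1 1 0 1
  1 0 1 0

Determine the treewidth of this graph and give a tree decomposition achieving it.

Each bag holds 3 vertices, so the decomposition has width 2, which upper-bounds the treewidth. On the other hand G contains the 3-clique {a, c, d}. A clique must lie in a single bag of any decomposition, so no decomposition can have width below 2. The upper and lower bounds meet at 2, so that is the treewidth.

Treewidth 2.
One optimal decomposition is:
Bags: B1 = {a, c, d}  B2 = {a, b, c}
Tree: B1–B2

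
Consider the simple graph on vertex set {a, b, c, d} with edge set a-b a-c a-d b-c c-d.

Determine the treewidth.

2

A width-2 tree decomposition is:
Bags: B1 = {a, c, d}  B2 = {a, b, c}
Tree: B1–B2
The largest bag has 3 vertices, giving width 2; this decomposition certifies tw(G) ≤ 2. On the other hand G contains the 3-clique {a, c, d}. A clique must lie in a single bag of any decomposition, so no decomposition can have width below 2. Therefore the treewidth is 2.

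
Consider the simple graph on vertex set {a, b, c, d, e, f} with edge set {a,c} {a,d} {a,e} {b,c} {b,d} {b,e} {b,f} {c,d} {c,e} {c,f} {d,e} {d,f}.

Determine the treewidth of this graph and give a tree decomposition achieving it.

Treewidth 3.
One such decomposition:
Bags: B1 = {b, c, d, e}  B2 = {a, c, d, e}  B3 = {b, c, d, f}
Tree: B1–B2, B1–B3

Every bag has size at most 4, so the width is 4 − 1 = 3 and tw(G) ≤ 3. For the lower bound, the 4 vertices {a, c, d, e} are pairwise adjacent, and any tree decomposition puts a clique entirely inside one bag — forcing width ≥ 3. The upper and lower bounds meet at 3, so that is the treewidth.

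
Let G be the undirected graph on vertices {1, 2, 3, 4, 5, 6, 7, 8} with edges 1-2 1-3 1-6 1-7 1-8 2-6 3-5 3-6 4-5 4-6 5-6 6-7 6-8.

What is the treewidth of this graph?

A width-2 tree decomposition is:
Bags: B1 = {3, 5, 6}  B2 = {1, 3, 6}  B3 = {1, 2, 6}  B4 = {4, 5, 6}  B5 = {1, 6, 8}  B6 = {1, 6, 7}
Tree: B1–B2, B2–B3, B1–B4, B3–B5, B3–B6
The largest bag has 3 vertices, giving width 2; this decomposition certifies tw(G) ≤ 2. For the lower bound, the 3 vertices {1, 6, 8} are pairwise adjacent, and any tree decomposition puts a clique entirely inside one bag — forcing width ≥ 2. Combining the bounds, tw(G) = 2.

2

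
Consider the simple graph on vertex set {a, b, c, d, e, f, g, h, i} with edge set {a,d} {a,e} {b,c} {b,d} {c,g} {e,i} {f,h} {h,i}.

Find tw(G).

1

A width-1 tree decomposition is:
Bags: B1 = {f, h}  B2 = {h, i}  B3 = {e, i}  B4 = {a, e}  B5 = {a, d}  B6 = {b, d}  B7 = {b, c}  B8 = {c, g}
Tree: B1–B2, B2–B3, B3–B4, B4–B5, B5–B6, B6–B7, B7–B8
Each bag holds 2 vertices, so the decomposition has width 1, which upper-bounds the treewidth. Any graph with an edge has treewidth ≥ 1, and G has the edge f–h. Hence tw(G) = 1 exactly.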